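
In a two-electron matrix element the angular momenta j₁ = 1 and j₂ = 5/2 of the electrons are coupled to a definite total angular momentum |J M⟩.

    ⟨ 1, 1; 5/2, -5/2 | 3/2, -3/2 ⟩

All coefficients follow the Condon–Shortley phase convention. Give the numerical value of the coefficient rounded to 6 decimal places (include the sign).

√[4·2!0!3!/6! · 2!0!0!5!0!3!] = √(96)
  +(−1)^0/∏(0,2,0,0,0,3)! = 1/12  (running 1/12)
⟨..|..⟩ = √(96)·(1/12) = +0.816497

+0.816497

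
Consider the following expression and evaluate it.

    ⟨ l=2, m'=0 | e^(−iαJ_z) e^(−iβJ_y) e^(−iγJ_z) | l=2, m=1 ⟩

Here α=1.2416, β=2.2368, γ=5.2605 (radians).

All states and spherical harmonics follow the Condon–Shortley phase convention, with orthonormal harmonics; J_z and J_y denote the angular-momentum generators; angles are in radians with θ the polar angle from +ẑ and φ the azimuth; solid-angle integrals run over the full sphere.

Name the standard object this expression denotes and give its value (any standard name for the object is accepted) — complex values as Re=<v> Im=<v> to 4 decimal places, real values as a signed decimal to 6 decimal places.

This is a Wigner D-matrix element — the rotation-matrix element ⟨l m'| R(α,β,γ) |l m⟩ in the angular-momentum basis.
First d^2_{0,1}(β=2.2368), then the phase factors e^{-i(0)α} and e^{-i(1)γ}:
c=cos(2.236800/2)=0.437122, s=sin(2.236800/2)=0.899402; N=√[2·2·6·1]=4.898979
k∈{1,2} keeps every argument non-negative
  k=1: (−1)^0·4.8990/(2)·0.4371^3·0.8994^1 = +0.184008
  k=2: (−1)^1·4.8990/(2)·0.4371^1·0.8994^3 = -0.779005
d^2_{0,1}(2.2368) = +0.184008 -0.779005 = -0.594996
D = (+1.000000+0.000000i)·(-0.594996)·(+0.521076+0.853510i) = -0.310038-0.507836i

Wigner D-matrix element, Re=-0.3100 Im=-0.5078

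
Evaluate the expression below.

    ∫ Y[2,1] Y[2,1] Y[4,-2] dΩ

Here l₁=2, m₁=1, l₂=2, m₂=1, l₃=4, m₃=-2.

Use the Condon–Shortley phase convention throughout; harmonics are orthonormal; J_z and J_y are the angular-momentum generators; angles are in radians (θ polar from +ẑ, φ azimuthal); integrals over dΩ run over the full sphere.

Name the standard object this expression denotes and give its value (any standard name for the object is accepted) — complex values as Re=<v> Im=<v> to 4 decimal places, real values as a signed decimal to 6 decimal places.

This is a Gaunt coefficient — the integral of a triple product of spherical harmonics over the sphere.
Checks pass: Σm=0; 8 even; l₃=4∈[0,4].
(2·2+1)(2·2+1)(2·4+1) = 225
Δ: 0! 4! 4! / 9! → 1/630
sum: t=0:+1/16 = 1/16
3j²(2 2 4; 0 0 0) = Δ·Π!·Σ² = 2/35  (sign +1)
sum: t=0:+1/36 = 1/36
3j²(2 2 4; 1 1 -2) = Δ·Π!·Σ² = 4/63  (sign +1)
combine: 4πI² = 225·2/35·4/63 = 40/49
take √, sign +1: I = 0.25487487

Gaunt coefficient, +0.254875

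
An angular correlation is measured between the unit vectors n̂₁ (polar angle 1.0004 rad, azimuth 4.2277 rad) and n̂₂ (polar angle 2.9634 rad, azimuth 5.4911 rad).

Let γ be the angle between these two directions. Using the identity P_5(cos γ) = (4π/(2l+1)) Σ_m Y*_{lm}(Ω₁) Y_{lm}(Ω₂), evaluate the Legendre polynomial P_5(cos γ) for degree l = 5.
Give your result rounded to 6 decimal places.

-0.119760

Summing Y*_{l m}(θ₁,φ₁)·Y_{l m}(θ₂,φ₂) over m ∈ [−5, 5]; prefactor 4π/(2·5+1) = 1.142397:
  term(m=-5) = +0.000016-0.000001i   from Y*(Ω₁)=-0.129007+0.147640i, Y(Ω₂)=-0.000055-0.000059i
  term(m=-4) = -0.000190-0.000534i   from Y*(Ω₁)=-0.143076-0.371126i, Y(Ω₂)=+0.001425+0.000038i
  term(m=-3) = -0.003969+0.003009i   from Y*(Ω₁)=+0.332733+0.039017i, Y(Ω₂)=-0.010722+0.010300i
  term(m=-2) = -0.006628-0.004680i   from Y*(Ω₁)=+0.045966-0.066985i, Y(Ω₂)=+0.001336-0.099858i
  term(m=-1) = -0.042878+0.135068i   from Y*(Ω₁)=+0.162871+0.309296i, Y(Ω₂)=+0.284736+0.288570i
  term(m=+0) = +0.002467+0.000000i   from Y*(Ω₁)=-0.003400-0.000000i, Y(Ω₂)=-0.725441+0.000000i
  term(m=+1) = -0.042878-0.135068i   from Y*(Ω₁)=-0.162871+0.309296i, Y(Ω₂)=-0.284736+0.288570i
  term(m=+2) = -0.006628+0.004680i   from Y*(Ω₁)=+0.045966+0.066985i, Y(Ω₂)=+0.001336+0.099858i
  term(m=+3) = -0.003969-0.003009i   from Y*(Ω₁)=-0.332733+0.039017i, Y(Ω₂)=+0.010722+0.010300i
  term(m=+4) = -0.000190+0.000534i   from Y*(Ω₁)=-0.143076+0.371126i, Y(Ω₂)=+0.001425-0.000038i
  term(m=+5) = +0.000016+0.000001i   from Y*(Ω₁)=+0.129007+0.147640i, Y(Ω₂)=+0.000055-0.000059i
Total Σ_m = -0.104832+0.000000i. Multiply by 1.142397: -0.119760+0.000000i. P_5(cos γ) = -0.119760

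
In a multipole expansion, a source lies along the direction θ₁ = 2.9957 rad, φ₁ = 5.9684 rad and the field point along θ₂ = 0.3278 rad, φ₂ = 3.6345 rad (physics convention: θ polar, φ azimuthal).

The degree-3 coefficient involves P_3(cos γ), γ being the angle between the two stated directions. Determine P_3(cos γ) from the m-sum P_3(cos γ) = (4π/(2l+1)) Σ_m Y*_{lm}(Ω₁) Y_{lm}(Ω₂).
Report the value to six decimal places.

-0.821385

Addition theorem: P_3(cos γ) = (4π/7) Σ_m Y*_{lm}(Ω₁) Y_{lm}(Ω₂), m = −3…3:
  m=-3: Y*=0.00075 - 0.00104j  Y=-0.00128 + 0.01387j  product 0.00001 + 0.00001j
  m=-2: Y*=-0.01727 + 0.01258j  Y=0.05538 - 0.08362j  product 0.00010 + 0.00214j
  m=-1: Y*=0.17398 - 0.05665j  Y=-0.31915 + 0.17143j  product -0.04581 + 0.04790j
  m=+0: Y*=-0.69941 + 0.00000j  Y=0.52350 + 0.00000j  product -0.36614 + 0.00000j
  m=+1: Y*=-0.17398 - 0.05665j  Y=0.31915 + 0.17143j  product -0.04581 - 0.04790j
  m=+2: Y*=-0.01727 - 0.01258j  Y=0.05538 + 0.08362j  product 0.00010 - 0.00214j
  m=+3: Y*=-0.00075 - 0.00104j  Y=0.00128 + 0.01387j  product 0.00001 - 0.00001j
Σ over m = -0.45755 + 0.00000j; ×(4π/7) → -0.82138 + 0.00000j. Real part: -0.821385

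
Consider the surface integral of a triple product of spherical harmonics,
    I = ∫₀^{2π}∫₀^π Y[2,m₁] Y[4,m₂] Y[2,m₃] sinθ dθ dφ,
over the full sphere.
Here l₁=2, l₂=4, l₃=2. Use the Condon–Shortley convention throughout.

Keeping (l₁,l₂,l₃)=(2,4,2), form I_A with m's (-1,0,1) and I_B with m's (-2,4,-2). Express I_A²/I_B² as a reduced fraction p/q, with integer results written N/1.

8/35

Same 2,4,2: normalisation and zero-m 3j drop out of the ratio.
A: Δ: 4! 0! 4! / 9! → 1/630; sum: t=3:−1/36 = -1/36; 3j²(2 4 2; -1 0 1) = Δ·Π!·Σ² = 8/315  (sign +1)
B: Δ: 4! 0! 4! / 9! → 1/630; sum: t=4:+1/576 = 1/576; 3j²(2 4 2; -2 4 -2) = Δ·Π!·Σ² = 1/9  (sign +1)
I_A²/I_B² = (8/315)/(1/9) = 8/35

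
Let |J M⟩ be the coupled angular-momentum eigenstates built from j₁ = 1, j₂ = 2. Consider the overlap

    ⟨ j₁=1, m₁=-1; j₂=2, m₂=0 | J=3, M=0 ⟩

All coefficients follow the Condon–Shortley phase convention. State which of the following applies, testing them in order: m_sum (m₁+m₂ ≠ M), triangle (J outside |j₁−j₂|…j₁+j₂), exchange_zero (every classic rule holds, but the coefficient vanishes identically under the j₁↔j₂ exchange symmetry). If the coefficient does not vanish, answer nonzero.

m-sum: m₁+m₂ = -1+0 = -1, M = 0  ✗ ⇒ coefficient is 0

m_sum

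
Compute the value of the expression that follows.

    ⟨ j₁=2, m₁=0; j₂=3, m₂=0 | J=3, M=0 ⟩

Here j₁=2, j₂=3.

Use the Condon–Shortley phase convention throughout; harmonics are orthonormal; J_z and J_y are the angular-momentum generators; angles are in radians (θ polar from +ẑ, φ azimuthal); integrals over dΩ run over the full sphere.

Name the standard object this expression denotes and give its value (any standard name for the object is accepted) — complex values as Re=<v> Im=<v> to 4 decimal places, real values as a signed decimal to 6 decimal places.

Clebsch–Gordan coefficient, −√(4/15) ≈ -0.516398

This is a Clebsch–Gordan (vector-coupling) coefficient.
triangle: 2!*2!*4!/9! = 96/362880
(j±m)!: 2!*2!*3!*3!*3!*3! = 5184
prefactor² = (2J+1)*Δ*N² = 48/5
  k=0: +1/(0!*2!*2!*3!*0!*1!) = 1/24
  k=1: −1/(1!*1!*1!*2!*1!*2!) = -1/4
  k=2: +1/(2!*0!*0!*1!*2!*3!) = 1/24
Σ = -1/6  ⇒  CG² = 48/5*(-1/6)² = 4/15
CG = −√(4/15) = -0.516398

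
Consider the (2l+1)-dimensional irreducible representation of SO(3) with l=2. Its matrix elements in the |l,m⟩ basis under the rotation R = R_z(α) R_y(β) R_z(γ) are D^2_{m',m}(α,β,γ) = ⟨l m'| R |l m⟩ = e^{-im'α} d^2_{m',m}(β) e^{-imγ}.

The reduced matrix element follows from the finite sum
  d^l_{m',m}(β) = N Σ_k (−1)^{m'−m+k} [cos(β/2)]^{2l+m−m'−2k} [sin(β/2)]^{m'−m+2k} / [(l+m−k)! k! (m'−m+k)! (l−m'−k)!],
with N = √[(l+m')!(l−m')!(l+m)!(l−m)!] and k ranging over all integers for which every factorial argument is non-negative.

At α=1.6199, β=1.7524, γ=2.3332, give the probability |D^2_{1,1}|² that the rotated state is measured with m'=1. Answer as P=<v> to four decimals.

D^2_{1,1}(1.6199,1.7524,2.3332) = e^{-i·1·1.6199}·d^2_{1,1}(1.7524)·e^{-i·1·2.3332}. Compute d first:
Half-angle: c=0.640075, s=0.768312. N=√(6·1·6·1)=6.000000
k: max(0,(1)−(1))=0 … min(2+(1),2−(1))=1
  k=0: (−1)^0·6.0000/(6)·0.6401^4·0.7683^0 = +0.167851
  k=1: (−1)^1·6.0000/(2)·0.6401^2·0.7683^2 = -0.725536
d^2_{1,1}(1.7524) = +0.167851 -0.725536 = -0.557685
|D^2_{1,1}|² = |d^2_{1,1}(β)|² = (-0.557685)² = 0.311012 (the z-rotation phases have unit modulus)

P=0.3110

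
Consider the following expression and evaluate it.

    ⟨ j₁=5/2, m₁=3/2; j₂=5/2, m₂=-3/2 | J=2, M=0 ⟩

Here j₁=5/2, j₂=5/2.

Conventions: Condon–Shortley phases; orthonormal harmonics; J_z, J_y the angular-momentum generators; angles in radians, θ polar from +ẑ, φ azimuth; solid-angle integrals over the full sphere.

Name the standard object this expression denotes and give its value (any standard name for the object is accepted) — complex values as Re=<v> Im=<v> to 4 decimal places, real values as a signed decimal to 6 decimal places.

Clebsch–Gordan coefficient, +√(1/84) ≈ +0.109109

This is a Clebsch–Gordan (vector-coupling) coefficient.
√[5·3!2!2!/8! · 4!1!1!4!2!2!] = √(48/7)
  +(−1)^0/∏(0,3,1,1,1,1)! = 1/6  (running 1/6)
  +(−1)^1/∏(1,2,0,0,2,2)! = -1/8  (running 1/24)
⟨..|..⟩ = √(48/7)·(1/24) = +0.109109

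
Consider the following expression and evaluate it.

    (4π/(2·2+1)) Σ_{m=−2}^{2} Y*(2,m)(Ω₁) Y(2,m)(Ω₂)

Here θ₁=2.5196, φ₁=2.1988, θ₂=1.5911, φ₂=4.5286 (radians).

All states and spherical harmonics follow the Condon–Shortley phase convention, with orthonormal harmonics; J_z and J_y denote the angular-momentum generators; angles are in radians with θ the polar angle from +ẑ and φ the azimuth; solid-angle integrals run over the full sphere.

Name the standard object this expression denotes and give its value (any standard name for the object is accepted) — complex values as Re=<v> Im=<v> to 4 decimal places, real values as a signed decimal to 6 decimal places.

Legendre polynomial (addition theorem), -0.278355

This sum is the spherical-harmonic addition theorem: it equals the Legendre polynomial P_l(cos γ) of the angle γ between the two directions.
Expand P_2 via completeness: Σ_{m} conj(Y_{2,m}) at Ω₁ times Y_{2,m} at Ω₂ —
  term(m=-2) = (-0.002672, 0.050563)   from Y*(Ω₁)=(-0.040602, -0.124692), Y(Ω₂)=(-0.360323, -0.138753)
  term(m=-1) = (-0.003948, -0.004162)   from Y*(Ω₁)=(0.214936, -0.296030), Y(Ω₂)=(0.002866, -0.015417)
  term(m=+0) = (-0.097515, 0.000000)   from Y*(Ω₁)=(0.309568, -0.000000), Y(Ω₂)=(-0.315002, 0.000000)
  term(m=+1) = (-0.003948, 0.004162)   from Y*(Ω₁)=(-0.214936, -0.296030), Y(Ω₂)=(-0.002866, -0.015417)
  term(m=+2) = (-0.002672, -0.050563)   from Y*(Ω₁)=(-0.040602, 0.124692), Y(Ω₂)=(-0.360323, 0.138753)
Accumulated sum (-0.110754, 0.000000); after 4π/(2l+1) scaling, (-0.278355, 0.000000) ⇒ P_2 = -0.278355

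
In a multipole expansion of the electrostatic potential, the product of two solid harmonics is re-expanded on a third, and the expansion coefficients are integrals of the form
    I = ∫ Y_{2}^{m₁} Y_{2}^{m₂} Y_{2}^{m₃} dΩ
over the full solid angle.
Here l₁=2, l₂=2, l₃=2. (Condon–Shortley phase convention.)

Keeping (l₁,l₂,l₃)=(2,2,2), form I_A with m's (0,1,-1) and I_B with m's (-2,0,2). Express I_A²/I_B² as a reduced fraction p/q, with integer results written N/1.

Same 2,2,2: normalisation and zero-m 3j drop out of the ratio.
A: Δ: 2! 2! 2! / 7! → 1/630; sum: t=1:−1/2 t=2:+1/4 = -1/4; 3j²(2 2 2; 0 1 -1) = Δ·Π!·Σ² = 1/70  (sign +1)
B: Δ: 2! 2! 2! / 7! → 1/630; sum: t=2:+1/8 = 1/8; 3j²(2 2 2; -2 0 2) = Δ·Π!·Σ² = 2/35  (sign +1)
I_A²/I_B² = (1/70)/(2/35) = 1/4

1/4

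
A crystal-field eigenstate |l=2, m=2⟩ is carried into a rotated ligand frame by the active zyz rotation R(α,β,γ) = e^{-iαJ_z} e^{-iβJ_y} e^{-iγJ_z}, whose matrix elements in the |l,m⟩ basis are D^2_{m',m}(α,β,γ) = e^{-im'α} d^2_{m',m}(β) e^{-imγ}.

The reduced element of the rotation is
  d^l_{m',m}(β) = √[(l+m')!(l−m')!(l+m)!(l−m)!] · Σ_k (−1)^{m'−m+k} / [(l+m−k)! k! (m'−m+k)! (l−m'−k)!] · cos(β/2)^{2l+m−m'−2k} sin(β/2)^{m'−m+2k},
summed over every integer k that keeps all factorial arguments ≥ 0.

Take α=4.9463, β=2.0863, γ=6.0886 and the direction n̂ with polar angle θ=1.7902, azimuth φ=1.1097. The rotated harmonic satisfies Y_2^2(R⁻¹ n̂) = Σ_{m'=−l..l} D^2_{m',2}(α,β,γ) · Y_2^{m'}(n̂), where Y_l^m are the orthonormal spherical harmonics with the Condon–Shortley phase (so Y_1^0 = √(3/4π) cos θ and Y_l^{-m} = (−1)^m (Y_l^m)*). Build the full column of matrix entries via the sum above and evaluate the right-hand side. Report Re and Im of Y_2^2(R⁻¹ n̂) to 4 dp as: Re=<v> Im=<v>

Re=-0.1304 Im=0.2382

Need the full column D^2_{m',2} for m'=−2..2 at α=4.9463, β=2.0863, γ=6.0886.
cos(β/2)=0.503501, sin(β/2)=0.863995
d^2_{-2,2}: single k=4 term ⇒ +0.557242;  D = -0.364834-0.421207i
d^2_{-1,2}: single k=3 term ⇒ +0.649477;  D = +0.378996-0.527430i
d^2_{0,2}: single k=2 term ⇒ +0.463552;  D = +0.428890+0.175882i
d^2_{1,2}: single k=1 term ⇒ +0.220568;  D = -0.034108+0.217915i
d^2_{2,2}: single k=0 term ⇒ +0.064269;  D = -0.064070+0.005050i
Y_2^{m'}(θ=1.7902,φ=1.1097) and Σ D·Y over m':
  (-0.3648-0.4212i)·(-0.2223-0.2933i)  (+0.3790-0.5274i)·(-0.0730+0.1470i)  (+0.4289+0.1759i)·(-0.2706+0.0000i)  (-0.0341+0.2179i)·(+0.0730+0.1470i)  (-0.0641+0.0050i)·(-0.2223+0.2933i)
Y_2^2(R⁻¹ n̂) = -0.130380+0.238230i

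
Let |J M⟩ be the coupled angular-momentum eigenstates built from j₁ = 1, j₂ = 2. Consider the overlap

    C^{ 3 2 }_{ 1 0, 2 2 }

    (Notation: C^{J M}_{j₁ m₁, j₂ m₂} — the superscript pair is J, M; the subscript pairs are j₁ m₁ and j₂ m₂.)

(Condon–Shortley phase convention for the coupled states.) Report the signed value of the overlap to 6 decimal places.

triangle: 0!·2!·4!/7! = 48/5040
(j±m)!: 1!·1!·4!·0!·5!·1! = 2880
prefactor² = (2J+1)·Δ·N² = 192
  k=0: +1/(0!·0!·1!·4!·1!·0!) = 1/24
Σ = 1/24  ⇒  CG² = 192·(1/24)² = 1/3
CG = +√(1/3) = +0.577350

+0.577350  (= +√(1/3))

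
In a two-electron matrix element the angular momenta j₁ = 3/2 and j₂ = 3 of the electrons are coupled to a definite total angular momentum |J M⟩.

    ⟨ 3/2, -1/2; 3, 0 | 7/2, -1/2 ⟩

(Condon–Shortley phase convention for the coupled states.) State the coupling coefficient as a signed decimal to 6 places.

√[8·1!2!5!/9! · 1!2!3!3!3!4!] = √(384/7)
  +(−1)^0/∏(0,1,2,3,0,2)! = 1/24  (running 1/24)
  +(−1)^1/∏(1,0,1,2,1,3)! = -1/12  (running -1/24)
⟨..|..⟩ = √(384/7)·(-1/24) = -0.308607

−√(2/21) ≈ -0.308607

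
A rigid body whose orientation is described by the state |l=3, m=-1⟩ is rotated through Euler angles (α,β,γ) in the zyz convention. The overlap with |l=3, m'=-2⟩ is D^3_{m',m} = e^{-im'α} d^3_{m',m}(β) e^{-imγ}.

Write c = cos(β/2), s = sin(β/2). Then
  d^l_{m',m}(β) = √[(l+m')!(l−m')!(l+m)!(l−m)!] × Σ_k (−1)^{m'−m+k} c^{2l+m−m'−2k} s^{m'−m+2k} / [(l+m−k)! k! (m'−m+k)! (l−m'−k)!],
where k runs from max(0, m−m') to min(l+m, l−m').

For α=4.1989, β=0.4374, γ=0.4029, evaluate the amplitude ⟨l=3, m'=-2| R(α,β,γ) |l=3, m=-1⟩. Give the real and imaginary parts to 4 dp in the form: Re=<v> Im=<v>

Re=-0.4448 Im=0.3203

First d^3_{-2,-1}(β=0.4374), then the phase factors e^{-i(-2)α} and e^{-i(-1)γ}:
With c≡cos(β/2)=0.976180 and s≡sin(β/2)=0.216961, N=[1·120·2·24]^{1/2}=75.894664
k: max(0,(-1)−(-2))=1 … min(3+(-1),3−(-2))=2
  k=1: (−1)^0·75.8947/(24)·0.9762^5·0.2170^1 = +0.608179
  k=2: (−1)^1·75.8947/(12)·0.9762^3·0.2170^3 = -0.060085
d^3_{-2,-1}(0.4374) = +0.608179 -0.060085 = +0.548094
Phases: e^{-i·(-2)·4.1989}=-0.517407+0.855739i, e^{-i·(-1)·0.4029}=+0.919928+0.392088i ⇒ D=-0.444780+0.320279i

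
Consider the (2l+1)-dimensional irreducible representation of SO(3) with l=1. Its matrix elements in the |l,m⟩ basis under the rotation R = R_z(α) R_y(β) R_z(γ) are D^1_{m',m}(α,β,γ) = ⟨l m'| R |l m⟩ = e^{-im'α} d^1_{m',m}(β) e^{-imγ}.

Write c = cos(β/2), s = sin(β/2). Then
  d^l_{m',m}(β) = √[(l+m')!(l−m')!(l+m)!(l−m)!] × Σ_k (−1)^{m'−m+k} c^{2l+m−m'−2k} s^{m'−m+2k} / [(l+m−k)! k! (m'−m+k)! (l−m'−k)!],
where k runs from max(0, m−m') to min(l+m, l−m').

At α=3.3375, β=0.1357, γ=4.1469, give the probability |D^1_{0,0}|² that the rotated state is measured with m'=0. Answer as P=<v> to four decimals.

D^1_{0,0}(3.3375,0.1357,4.1469) = e^{-i·0·3.3375}·d^1_{0,0}(0.1357)·e^{-i·0·4.1469}. Compute d first:
c=cos(0.135700/2)=0.997699, s=sin(0.135700/2)=0.067798; N=√[1·1·1·1]=1.000000
Admissible k: 0..1 (factorial args all ≥0)
  k=0: (−1)^0·1.0000/(1)·0.9977^2·0.0678^0 = +0.995403
  k=1: (−1)^1·1.0000/(1)·0.9977^0·0.0678^2 = -0.004597
d^1_{0,0}(0.1357) = +0.995403 -0.004597 = +0.990807
|D^1_{0,0}|² = |d^1_{0,0}(β)|² = (+0.990807)² = 0.981698 (the z-rotation phases have unit modulus)

P=0.9817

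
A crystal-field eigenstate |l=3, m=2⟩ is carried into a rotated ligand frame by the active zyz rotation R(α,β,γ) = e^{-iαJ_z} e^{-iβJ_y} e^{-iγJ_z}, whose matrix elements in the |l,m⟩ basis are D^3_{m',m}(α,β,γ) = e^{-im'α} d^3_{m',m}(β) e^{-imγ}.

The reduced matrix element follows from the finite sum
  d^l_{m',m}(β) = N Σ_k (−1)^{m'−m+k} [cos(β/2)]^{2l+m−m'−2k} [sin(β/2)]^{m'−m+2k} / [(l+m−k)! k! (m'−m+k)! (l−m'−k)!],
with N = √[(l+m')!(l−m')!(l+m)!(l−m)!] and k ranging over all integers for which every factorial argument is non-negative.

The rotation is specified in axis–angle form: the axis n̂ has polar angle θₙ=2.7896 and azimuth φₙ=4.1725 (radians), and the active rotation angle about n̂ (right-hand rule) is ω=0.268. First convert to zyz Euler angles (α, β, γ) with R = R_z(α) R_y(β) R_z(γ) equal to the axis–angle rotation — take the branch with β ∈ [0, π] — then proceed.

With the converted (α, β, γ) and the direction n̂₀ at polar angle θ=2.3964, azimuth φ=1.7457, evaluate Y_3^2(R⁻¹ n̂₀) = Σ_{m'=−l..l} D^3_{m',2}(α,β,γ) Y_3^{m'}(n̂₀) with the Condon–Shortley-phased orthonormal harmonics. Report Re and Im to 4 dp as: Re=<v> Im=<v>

Re=0.2089 Im=0.3071

Axis–angle → zyz. n̂ = (sinθₙcosφₙ, sinθₙsinφₙ, cosθₙ) = (-0.177225, -0.295731, -0.938688), ω = 0.2680.
R = I cosω + sinω [n̂]ₓ + (1−cosω) n̂n̂ᵀ gives
  R = [+0.965424, +0.250439, -0.072372; -0.246697, +0.967424, +0.056839; +0.084249, -0.037020, +0.995757]
β = atan2(√(R₁₃²+R₂₃²), R₃₃) = 0.092154; α = atan2(R₂₃, R₁₃) mod 2π = 2.475830; γ = atan2(R₃₂, −R₃₁) mod 2π = 3.555608
Need the full column D^3_{m',2} for m'=−3..3 at α=2.4758, β=0.0922, γ=3.5556.
cos(β/2)=0.998939, sin(β/2)=0.046061
d^3_{-3,2}: single k=5 term ⇒ +0.000001;  D = +0.000000+0.000000i
d^3_{-2,2}: k∈[4..5] ⇒ +0.000022 -0.000000 = +0.000022;  D = -0.000012-0.000019i
d^3_{-1,2}: k∈[3..4] ⇒ +0.000616 -0.000001 = +0.000615;  D = -0.000047+0.000614i
d^3_{0,2}: k∈[2..3] ⇒ +0.011571 -0.000025 = +0.011547;  D = +0.007809-0.008505i
d^3_{1,2}: k∈[1..2] ⇒ +0.144886 -0.000616 = +0.144270;  D = -0.142375+0.023308i
d^3_{2,2}: k∈[0..1] ⇒ +0.993649 -0.010563 = +0.983086;  D = +0.861087+0.474328i
d^3_{3,2}: single k=0 term ⇒ -0.112228;  D = +0.043863+0.103302i
Y_3^{m'}(θ=2.3964,φ=1.7457) and Σ D·Y over m':
  (+0.0000+0.0000i)·(+0.0652+0.1126i)  (-0.0000-0.0000i)·(+0.3245-0.1184i)  (-0.0000+0.0006i)·(-0.0649-0.3671i)  (+0.0078-0.0085i)·(+0.0821+0.0000i)  (-0.1424+0.0233i)·(+0.0649-0.3671i)  (+0.8611+0.4743i)·(+0.3245+0.1184i)  (+0.0439+0.1033i)·(-0.0652+0.1126i)
Y_3^2(R⁻¹ n̂) = +0.208947+0.307087i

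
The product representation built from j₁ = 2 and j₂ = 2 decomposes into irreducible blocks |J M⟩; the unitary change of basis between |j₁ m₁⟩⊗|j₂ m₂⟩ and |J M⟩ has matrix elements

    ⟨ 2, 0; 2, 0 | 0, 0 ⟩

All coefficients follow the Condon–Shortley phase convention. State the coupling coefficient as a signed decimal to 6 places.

j₁+j₂−J=4  J+j₁−j₂=0  J−j₁+j₂=0  j₁+j₂+J+1=5
(j₁±m₁, j₂±m₂, J±M) = (2,2,2,2,0,0)
P² = 16/5
sum k=2..2:
  [2] +1/4 = 1/4
S = 1/4
C² = P²·S² = 1/5 ; C = +0.447214

+√(1/5) = +0.447214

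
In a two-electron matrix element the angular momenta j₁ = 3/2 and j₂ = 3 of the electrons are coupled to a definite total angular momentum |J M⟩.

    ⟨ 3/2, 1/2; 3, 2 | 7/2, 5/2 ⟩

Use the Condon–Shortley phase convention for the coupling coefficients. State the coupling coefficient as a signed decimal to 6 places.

−√(1/7) ≈ -0.377964

triangle: 1!*2!*5!/9! = 240/362880
(j±m)!: 2!*1!*5!*1!*6!*1! = 172800
prefactor² = (2J+1)*Δ*N² = 6400/7
  k=0: +1/(0!*1!*1!*5!*1!*0!) = 1/120
  k=1: −1/(1!*0!*0!*4!*2!*1!) = -1/48
Σ = -1/80  ⇒  CG² = 6400/7*(-1/80)² = 1/7
CG = −√(1/7) = -0.377964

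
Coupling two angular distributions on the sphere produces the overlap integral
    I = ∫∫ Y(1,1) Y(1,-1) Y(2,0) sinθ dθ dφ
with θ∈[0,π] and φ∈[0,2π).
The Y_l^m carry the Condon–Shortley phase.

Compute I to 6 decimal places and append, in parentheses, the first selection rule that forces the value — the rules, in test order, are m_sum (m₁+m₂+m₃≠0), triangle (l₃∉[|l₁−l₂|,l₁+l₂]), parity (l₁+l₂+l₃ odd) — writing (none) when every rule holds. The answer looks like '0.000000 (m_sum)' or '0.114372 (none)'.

0.126157 (none)

Checks pass: Σm=0; 4 even; l₃=2∈[0,2].
(2·1+1)(2·1+1)(2·2+1) = 45
Δ: 0! 2! 2! / 5! → 1/30
sum: t=0:+1/1 = 1/1
3j²(1 1 2; 0 0 0) = Δ·Π!·Σ² = 2/15  (sign +1)
sum: t=0:+1/4 = 1/4
3j²(1 1 2; 1 -1 0) = Δ·Π!·Σ² = 1/30  (sign +1)
combine: 4πI² = 45·2/15·1/30 = 1/5
take √, sign +1: I = 0.12615663
No selection rule forces the value: the integral is nonzero (none).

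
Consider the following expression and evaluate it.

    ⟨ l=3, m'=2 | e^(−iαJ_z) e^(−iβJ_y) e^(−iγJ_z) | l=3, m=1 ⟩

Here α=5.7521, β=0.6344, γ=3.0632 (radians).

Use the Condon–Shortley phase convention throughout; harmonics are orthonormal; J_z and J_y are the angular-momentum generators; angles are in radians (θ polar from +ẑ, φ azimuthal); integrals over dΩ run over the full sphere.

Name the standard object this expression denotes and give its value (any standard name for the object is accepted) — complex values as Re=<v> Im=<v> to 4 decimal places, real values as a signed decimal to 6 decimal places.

This is a Wigner D-matrix element — the rotation-matrix element ⟨l m'| R(α,β,γ) |l m⟩ in the angular-momentum basis.
First d^3_{2,1}(β=0.6344), then the phase factors e^{-i(2)α} and e^{-i(1)γ}:
Half-angle: c=0.950112, s=0.311907. N=√(120·1·24·2)=75.894664
k∈{0,1} keeps every argument non-negative
  k=0: (−1)^1·75.8947/(24)·0.9501^5·0.3119^1 = -0.763662
  k=1: (−1)^2·75.8947/(12)·0.9501^3·0.3119^3 = +0.164601
d^3_{2,1}(0.6344) = -0.763662 +0.164601 = -0.599061
Phases: e^{-i·(2)·5.7521}=+0.486977+0.873415i, e^{-i·(1)·3.0632}=-0.996929-0.078312i ⇒ D=+0.249858+0.544467i

Wigner D-matrix element, Re=0.2499 Im=0.5445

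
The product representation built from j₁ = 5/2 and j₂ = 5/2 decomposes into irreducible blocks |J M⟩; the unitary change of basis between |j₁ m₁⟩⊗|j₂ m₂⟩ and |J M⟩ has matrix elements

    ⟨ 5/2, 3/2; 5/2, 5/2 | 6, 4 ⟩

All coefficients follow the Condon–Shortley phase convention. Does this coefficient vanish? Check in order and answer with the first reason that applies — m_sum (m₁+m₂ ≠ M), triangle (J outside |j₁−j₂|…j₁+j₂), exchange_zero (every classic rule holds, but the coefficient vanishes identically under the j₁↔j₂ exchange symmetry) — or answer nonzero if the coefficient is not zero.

m-sum: m₁+m₂ = 3/2+5/2 = 4, M = 4  ✓
triangle: need |j₁−j₂| ≤ J ≤ j₁+j₂, i.e. J ∈ [0, 5]; J = 6 is outside ✗ ⇒ coefficient is 0

triangle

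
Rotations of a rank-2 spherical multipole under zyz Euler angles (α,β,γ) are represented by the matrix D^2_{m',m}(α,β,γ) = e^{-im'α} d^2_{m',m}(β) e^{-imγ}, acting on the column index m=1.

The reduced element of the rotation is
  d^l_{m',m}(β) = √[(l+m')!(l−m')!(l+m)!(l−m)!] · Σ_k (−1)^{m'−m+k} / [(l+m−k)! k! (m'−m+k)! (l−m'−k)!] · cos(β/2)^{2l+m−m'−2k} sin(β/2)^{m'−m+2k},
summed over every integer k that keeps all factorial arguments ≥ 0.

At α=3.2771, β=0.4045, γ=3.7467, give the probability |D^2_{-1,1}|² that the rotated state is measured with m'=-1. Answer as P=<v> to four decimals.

First d^2_{-1,1}(β=0.4045), then the phase factors e^{-i(-1)α} and e^{-i(1)γ}:
Half-angle: c=0.979617, s=0.200874. N=√(1·6·6·1)=6.000000
Admissible k: 2..3 (factorial args all ≥0)
  k=2: (−1)^0·6.0000/(2)·0.9796^2·0.2009^2 = +0.116167
  k=3: (−1)^1·6.0000/(6)·0.9796^0·0.2009^4 = -0.001628
d^2_{-1,1}(0.4045) = +0.116167 -0.001628 = +0.114538
|D^2_{-1,1}|² = |d^2_{-1,1}(β)|² = (+0.114538)² = 0.013119 (the z-rotation phases have unit modulus)

P=0.0131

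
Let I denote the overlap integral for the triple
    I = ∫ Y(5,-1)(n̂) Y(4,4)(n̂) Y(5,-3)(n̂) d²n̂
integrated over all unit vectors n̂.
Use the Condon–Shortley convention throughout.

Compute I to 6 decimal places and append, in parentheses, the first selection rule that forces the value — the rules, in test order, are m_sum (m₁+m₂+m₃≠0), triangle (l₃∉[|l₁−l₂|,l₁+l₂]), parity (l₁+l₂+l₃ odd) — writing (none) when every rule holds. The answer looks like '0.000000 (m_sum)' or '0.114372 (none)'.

m-sum 0 ✓  L=14 even ✓  1≤5≤9 ✓
Π(2lᵢ+1) = 11×9×11 = 1089
triangle coeff Δ(5,4,5) = 1/3153150
Σ_t [0,4]: t=0:+1/69120 t=1:−1/1728 t=2:+1/576 t=3:−1/1728 t=4:+1/69120 = 7/11520
(3j)²=2/143 [(5 4 5; 0 0 0)], sign=-1
Σ_t [4,4]: t=4:+1/27648 = 1/27648
(3j)²=10/429 [(5 4 5; -1 4 -3)], sign=+1
⇒ 4πI² = 60/169
I = (-1)√(60/169/(4π)) = -0.16808437
No selection rule forces the value: the integral is nonzero (none).

-0.168084 (none)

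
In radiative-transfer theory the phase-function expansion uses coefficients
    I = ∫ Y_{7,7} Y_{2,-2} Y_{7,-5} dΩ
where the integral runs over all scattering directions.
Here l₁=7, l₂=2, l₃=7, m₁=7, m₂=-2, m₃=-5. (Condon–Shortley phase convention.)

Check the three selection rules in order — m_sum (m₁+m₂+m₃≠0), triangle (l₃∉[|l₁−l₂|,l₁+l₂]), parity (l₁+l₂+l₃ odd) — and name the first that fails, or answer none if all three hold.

Σmᵢ = 0  ✓
l₃∈[|l₁−l₂|,l₁+l₂]=[5,9], have l₃=7  ✓
Σlᵢ = 16 ⇒ even  ✓

none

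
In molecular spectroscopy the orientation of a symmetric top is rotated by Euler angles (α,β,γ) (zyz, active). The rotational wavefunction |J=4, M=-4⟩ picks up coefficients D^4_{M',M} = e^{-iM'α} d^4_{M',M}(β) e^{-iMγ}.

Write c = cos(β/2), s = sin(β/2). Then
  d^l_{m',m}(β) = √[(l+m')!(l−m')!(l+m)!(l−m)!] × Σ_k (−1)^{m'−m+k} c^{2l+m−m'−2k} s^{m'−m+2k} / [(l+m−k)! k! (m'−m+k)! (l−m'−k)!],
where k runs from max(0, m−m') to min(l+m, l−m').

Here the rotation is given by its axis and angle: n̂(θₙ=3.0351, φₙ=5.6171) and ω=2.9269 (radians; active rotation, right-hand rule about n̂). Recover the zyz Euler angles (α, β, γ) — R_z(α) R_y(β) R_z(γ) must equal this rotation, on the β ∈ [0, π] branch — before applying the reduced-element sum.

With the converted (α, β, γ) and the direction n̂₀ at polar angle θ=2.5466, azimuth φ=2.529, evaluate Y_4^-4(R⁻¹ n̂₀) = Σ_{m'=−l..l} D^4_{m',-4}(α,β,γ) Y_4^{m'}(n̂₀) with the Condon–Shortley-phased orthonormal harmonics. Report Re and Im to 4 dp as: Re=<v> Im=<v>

Axis–angle → zyz. n̂ = (sinθₙcosφₙ, sinθₙsinφₙ, cosθₙ) = (+0.083571, -0.065679, -0.994335), ω = 2.9269.
R = I cosω + sinω [n̂]ₓ + (1−cosω) n̂n̂ᵀ gives
  R = [-0.963234, +0.200989, -0.178281; -0.222692, -0.968514, +0.111310; -0.150295, +0.146919, +0.977664]
β = atan2(√(R₁₃²+R₂₃²), R₃₃) = 0.211755; α = atan2(R₂₃, R₁₃) mod 2π = 2.583461; γ = atan2(R₃₂, −R₃₁) mod 2π = 0.774038
Need the full column D^4_{m',-4} for m'=−4..4 at α=2.5835, β=0.2118, γ=0.7740.
cos(β/2)=0.994400, sin(β/2)=0.105680
d^4_{-4,-4}: single k=0 term ⇒ +0.956070;  D = +0.621145+0.726807i
d^4_{-3,-4}: single k=0 term ⇒ -0.287386;  D = +0.042673+0.284200i
d^4_{-2,-4}: single k=0 term ⇒ +0.057139;  D = -0.022728+0.052424i
d^4_{-1,-4}: single k=0 term ⇒ -0.008588;  D = -0.007070+0.004874i
d^4_{0,-4}: single k=0 term ⇒ +0.001020;  D = -0.001019+0.000046i
d^4_{1,-4}: single k=0 term ⇒ -0.000097;  D = -0.000085-0.000048i
d^4_{2,-4}: single k=0 term ⇒ +0.000007;  D = -0.000003-0.000006i
d^4_{3,-4}: single k=0 term ⇒ -0.000000;  D = +0.000000-0.000000i
d^4_{4,-4}: single k=0 term ⇒ +0.000000;  D = +0.000000-0.000000i
Y_4^{m'}(θ=2.5466,φ=2.529) and Σ D·Y over m':
  (+0.6211+0.7268i)·(-0.0337+0.0278i)  (+0.0427+0.2842i)·(-0.0482+0.1761i)  (-0.0227+0.0524i)·(+0.1353+0.3758i)  (-0.0071+0.0049i)·(+0.3236+0.2274i)  (-0.0010+0.0000i)·(-0.1176+0.0000i)  (-0.0001-0.0000i)·(-0.3236+0.2274i)  (-0.0000-0.0000i)·(+0.1353-0.3758i)  (+0.0000-0.0000i)·(+0.0482+0.1761i)  (+0.0000-0.0000i)·(-0.0337-0.0278i)
Y_4^-4(R⁻¹ n̂) = -0.119250-0.014824i

Re=-0.1193 Im=-0.0148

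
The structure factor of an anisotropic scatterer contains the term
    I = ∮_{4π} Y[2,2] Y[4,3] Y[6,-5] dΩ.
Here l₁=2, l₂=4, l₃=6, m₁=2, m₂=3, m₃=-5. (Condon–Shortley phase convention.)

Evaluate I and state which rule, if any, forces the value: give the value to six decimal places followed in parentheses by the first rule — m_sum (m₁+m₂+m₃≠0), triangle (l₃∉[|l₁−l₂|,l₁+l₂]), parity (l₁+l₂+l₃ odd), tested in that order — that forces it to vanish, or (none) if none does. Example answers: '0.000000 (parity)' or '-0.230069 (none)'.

m-sum 0 ✓  L=12 even ✓  2≤6≤6 ✓
Π(2lᵢ+1) = 5×9×13 = 585
triangle coeff Δ(2,4,6) = 1/6435
Σ_t [0,0]: t=0:+1/2304 = 1/2304
(3j)²=5/143 [(2 4 6; 0 0 0)], sign=+1
Σ_t [0,0]: t=0:+1/120960 = 1/120960
(3j)²=2/39 [(2 4 6; 2 3 -5)], sign=-1
⇒ 4πI² = 150/143
I = (-1)√(150/143/(4π)) = -0.28891672
No selection rule forces the value: the integral is nonzero (none).

-0.288917 (none)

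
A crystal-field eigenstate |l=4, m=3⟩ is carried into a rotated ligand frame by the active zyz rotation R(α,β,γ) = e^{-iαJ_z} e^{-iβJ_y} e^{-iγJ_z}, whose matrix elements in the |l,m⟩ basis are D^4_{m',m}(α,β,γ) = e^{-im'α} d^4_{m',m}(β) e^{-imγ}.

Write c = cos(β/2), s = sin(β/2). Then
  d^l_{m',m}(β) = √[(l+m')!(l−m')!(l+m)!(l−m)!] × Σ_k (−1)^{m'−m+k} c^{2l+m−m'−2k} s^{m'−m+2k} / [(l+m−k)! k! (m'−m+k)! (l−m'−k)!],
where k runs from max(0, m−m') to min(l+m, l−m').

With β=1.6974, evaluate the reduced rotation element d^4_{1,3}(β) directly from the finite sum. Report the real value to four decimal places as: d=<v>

d^4_{1,3}(β=1.6974) via the finite sum:
With c≡cos(β/2)=0.660959 and s≡sin(β/2)=0.750422, N=[120·6·5040·1]^{1/2}=1904.940944
The bounds max(0,m−m')=2 and min(l+m,l−m')=3 give 2 terms
  k=2: (−1)^0·1904.9409/(240)·0.6610^6·0.7504^2 = +0.372674
  k=3: (−1)^1·1904.9409/(144)·0.6610^4·0.7504^4 = -0.800644
d^4_{1,3}(1.6974) = +0.372674 -0.800644 = -0.427970

d=-0.4280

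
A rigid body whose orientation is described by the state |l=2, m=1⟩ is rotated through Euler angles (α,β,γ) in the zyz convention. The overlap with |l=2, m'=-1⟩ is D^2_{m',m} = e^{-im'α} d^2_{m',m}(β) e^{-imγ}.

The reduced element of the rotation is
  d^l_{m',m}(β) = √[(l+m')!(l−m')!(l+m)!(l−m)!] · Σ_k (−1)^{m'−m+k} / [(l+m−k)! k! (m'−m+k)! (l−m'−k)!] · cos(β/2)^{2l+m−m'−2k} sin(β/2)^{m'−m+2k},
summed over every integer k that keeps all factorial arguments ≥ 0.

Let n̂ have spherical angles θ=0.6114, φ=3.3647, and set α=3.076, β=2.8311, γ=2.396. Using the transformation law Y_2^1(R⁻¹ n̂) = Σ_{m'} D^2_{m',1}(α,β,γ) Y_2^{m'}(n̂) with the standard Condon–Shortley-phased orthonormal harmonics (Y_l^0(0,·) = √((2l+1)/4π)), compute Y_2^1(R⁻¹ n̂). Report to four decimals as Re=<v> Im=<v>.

Need the full column D^2_{m',1} for m'=−2..2 at α=3.0760, β=2.8311, γ=2.3960.
cos(β/2)=0.154623, sin(β/2)=0.987973
d^2_{-2,1}: single k=3 term ⇒ +0.298223;  D = -0.243683-0.171918i
d^2_{-1,1}: k∈[2..3] ⇒ +0.070010 -0.952755 = -0.882744;  D = -0.686398-0.555063i
d^2_{0,1}: k∈[1..2] ⇒ +0.008946 -0.365247 = -0.356301;  D = +0.261769+0.241717i
d^2_{1,1}: k∈[0..1] ⇒ +0.000572 -0.070010 = -0.069439;  D = -0.047818-0.050350i
d^2_{2,1}: single k=0 term ⇒ -0.007305;  D = +0.004672+0.005615i
Y_2^{m'}(θ=0.6114,φ=3.3647) and Σ D·Y over m':
  (-0.2437-0.1719i)·(+0.1148-0.0549i)  (-0.6864-0.5551i)·(-0.3541+0.0803i)  (+0.2618+0.2417i)·(+0.3190+0.0000i)  (-0.0478-0.0504i)·(+0.3541+0.0803i)  (+0.0047+0.0056i)·(+0.1148+0.0549i)
Y_2^1(R⁻¹ n̂) = +0.321094+0.191400i

Re=0.3211 Im=0.1914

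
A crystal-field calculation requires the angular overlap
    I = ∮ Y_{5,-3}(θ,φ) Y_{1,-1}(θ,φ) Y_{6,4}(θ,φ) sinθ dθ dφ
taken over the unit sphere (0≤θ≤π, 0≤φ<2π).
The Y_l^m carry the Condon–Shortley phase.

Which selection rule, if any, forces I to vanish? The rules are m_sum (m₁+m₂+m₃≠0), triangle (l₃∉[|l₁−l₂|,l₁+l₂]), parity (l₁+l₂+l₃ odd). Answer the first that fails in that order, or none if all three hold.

Σmᵢ = 0  ✓
l₃∈[|l₁−l₂|,l₁+l₂]=[4,6], have l₃=6  ✓
Σlᵢ = 12 ⇒ even  ✓

none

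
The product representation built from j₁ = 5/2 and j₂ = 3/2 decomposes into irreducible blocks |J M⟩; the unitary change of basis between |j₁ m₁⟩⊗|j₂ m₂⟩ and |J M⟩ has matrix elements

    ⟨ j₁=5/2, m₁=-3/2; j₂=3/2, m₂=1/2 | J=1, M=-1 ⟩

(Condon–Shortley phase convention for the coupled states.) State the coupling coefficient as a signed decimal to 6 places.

triangle: 3!·2!·0!/6! = 12/720
(j±m)!: 1!·4!·2!·1!·0!·2! = 96
prefactor² = (2J+1)·Δ·N² = 24/5
  k=2: +1/(2!·1!·2!·0!·0!·0!) = 1/4
Σ = 1/4  ⇒  CG² = 24/5·(1/4)² = 3/10
CG = +√(3/10) = +0.547723

+0.547723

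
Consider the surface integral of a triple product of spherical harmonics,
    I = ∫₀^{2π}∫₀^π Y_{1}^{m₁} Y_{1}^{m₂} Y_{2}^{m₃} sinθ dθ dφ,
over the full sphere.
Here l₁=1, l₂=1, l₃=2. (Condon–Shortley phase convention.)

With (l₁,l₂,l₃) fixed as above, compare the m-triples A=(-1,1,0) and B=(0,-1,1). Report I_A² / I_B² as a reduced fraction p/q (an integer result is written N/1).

l's match ⇒ only the (l;m) 3-j factors differ between A and B.
A: triangle coeff Δ(1,1,2) = 1/30; Σ_t [0,0]: t=0:+1/4 = 1/4; (3j)²=1/30 [(1 1 2; -1 1 0)], sign=+1
B: triangle coeff Δ(1,1,2) = 1/30; Σ_t [0,0]: t=0:+1/2 = 1/2; (3j)²=1/10 [(1 1 2; 0 -1 1)], sign=-1
I_A²/I_B² = (1/30)/(1/10) = 1/3

1/3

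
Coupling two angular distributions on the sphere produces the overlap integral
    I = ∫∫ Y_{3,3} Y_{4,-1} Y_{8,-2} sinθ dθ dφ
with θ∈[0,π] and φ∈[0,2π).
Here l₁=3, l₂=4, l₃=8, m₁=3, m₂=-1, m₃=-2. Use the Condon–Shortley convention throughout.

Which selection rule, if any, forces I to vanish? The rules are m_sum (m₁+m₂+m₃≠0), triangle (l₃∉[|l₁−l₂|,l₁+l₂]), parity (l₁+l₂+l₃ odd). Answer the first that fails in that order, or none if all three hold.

triangle

Σmᵢ = 0  ✓
l₃∈[|l₁−l₂|,l₁+l₂]=[1,7] required, l₃=8 fails  ✗
Σlᵢ = 15 ⇒ odd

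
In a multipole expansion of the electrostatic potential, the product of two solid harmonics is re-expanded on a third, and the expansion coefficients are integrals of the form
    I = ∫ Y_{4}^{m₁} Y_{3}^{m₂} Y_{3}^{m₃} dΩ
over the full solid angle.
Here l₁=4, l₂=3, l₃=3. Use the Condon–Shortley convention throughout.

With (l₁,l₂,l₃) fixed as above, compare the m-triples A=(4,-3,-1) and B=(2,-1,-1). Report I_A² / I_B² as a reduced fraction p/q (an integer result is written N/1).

21/20

l's match ⇒ only the (l;m) 3-j factors differ between A and B.
A: triangle coeff Δ(4,3,3) = 1/34650; Σ_t [0,0]: t=0:+1/1152 = 1/1152; (3j)²=1/33 [(4 3 3; 4 -3 -1)], sign=+1
B: triangle coeff Δ(4,3,3) = 1/34650; Σ_t [0,2]: t=0:+1/192 t=1:−1/36 t=2:+1/192 = -5/288; (3j)²=20/693 [(4 3 3; 2 -1 -1)], sign=-1
I_A²/I_B² = (1/33)/(20/693) = 21/20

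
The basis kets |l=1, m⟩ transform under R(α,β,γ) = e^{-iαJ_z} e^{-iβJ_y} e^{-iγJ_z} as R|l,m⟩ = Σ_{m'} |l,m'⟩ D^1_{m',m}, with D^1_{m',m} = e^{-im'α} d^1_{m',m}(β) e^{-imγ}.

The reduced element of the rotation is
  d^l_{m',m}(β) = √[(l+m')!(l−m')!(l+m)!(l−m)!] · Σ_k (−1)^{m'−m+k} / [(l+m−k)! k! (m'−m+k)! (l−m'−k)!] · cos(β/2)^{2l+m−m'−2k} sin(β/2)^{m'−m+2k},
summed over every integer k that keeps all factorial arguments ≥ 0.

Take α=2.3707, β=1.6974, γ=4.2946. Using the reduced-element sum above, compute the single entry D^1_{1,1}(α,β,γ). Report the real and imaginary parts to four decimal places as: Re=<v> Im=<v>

Split into d^1_{1,1}(β=1.6974) × two z-phases.
With c≡cos(β/2)=0.660959 and s≡sin(β/2)=0.750422, N=[2·1·2·1]^{1/2}=2.000000
k∈{0} keeps every argument non-negative
  k=0: (−1)^0·2.0000/(2)·0.6610^2·0.7504^0 = +0.436867
d^1_{1,1}(1.6974) = +0.436867
Attach z-rotation phases: D = e^{-i(1)(2.3707)}·(+0.436867)·e^{-i(1)(4.2946)} = +0.405359-0.162901i

Re=0.4054 Im=-0.1629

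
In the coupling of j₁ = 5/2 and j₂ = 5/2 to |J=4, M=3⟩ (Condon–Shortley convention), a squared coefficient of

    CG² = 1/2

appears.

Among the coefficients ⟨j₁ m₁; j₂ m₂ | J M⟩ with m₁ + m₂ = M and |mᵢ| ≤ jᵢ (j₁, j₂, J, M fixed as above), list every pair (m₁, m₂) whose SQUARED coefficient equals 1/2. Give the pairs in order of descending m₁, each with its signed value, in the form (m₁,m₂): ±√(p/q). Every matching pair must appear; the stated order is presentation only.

(5/2,1/2): +√(1/2); (1/2,5/2): −√(1/2)

Admissible pairs with m₁+m₂ = M = 3: (1/2,5/2), (3/2,3/2), (5/2,1/2)
  (m₁,m₂)=(5/2,1/2): CG² = 1/2, CG = +√(1/2)   ← matches the target
  (m₁,m₂)=(3/2,3/2): CG² = 0/1, CG = 0
  (m₁,m₂)=(1/2,5/2): CG² = 1/2, CG = −√(1/2)   ← matches the target
Pairs with CG² = 1/2: (5/2,1/2): +√(1/2); (1/2,5/2): −√(1/2)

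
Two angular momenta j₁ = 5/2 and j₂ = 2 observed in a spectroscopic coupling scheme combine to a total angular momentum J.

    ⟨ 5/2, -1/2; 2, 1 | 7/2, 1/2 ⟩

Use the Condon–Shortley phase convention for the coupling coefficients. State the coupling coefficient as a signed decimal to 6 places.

j₁+j₂−J=1  J+j₁−j₂=4  J−j₁+j₂=3  j₁+j₂+J+1=9
(j₁±m₁, j₂±m₂, J±M) = (2,3,3,1,4,3)
P² = 1152/35
sum k=0..1:
  [0] +1/36 = 1/36
  [1] −1/8 = -1/8
S = -7/72
C² = P²·S² = 14/45 ; C = -0.557773

−√(14/45) ≈ -0.557773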